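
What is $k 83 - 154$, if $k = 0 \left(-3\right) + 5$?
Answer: $261$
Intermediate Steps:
$k = 5$ ($k = 0 + 5 = 5$)
$k 83 - 154 = 5 \cdot 83 - 154 = 415 - 154 = 261$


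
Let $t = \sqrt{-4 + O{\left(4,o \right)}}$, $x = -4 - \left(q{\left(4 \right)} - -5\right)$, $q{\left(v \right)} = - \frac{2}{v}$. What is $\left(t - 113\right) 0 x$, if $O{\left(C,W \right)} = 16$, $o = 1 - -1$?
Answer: $0$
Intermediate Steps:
$o = 2$ ($o = 1 + 1 = 2$)
$x = - \frac{17}{2}$ ($x = -4 - \left(- \frac{2}{4} - -5\right) = -4 - \left(\left(-2\right) \frac{1}{4} + 5\right) = -4 - \left(- \frac{1}{2} + 5\right) = -4 - \frac{9}{2} = - \frac{17}{2} \approx -8.5$)
$t = 2 \sqrt{3}$ ($t = \sqrt{-4 + 16} = \sqrt{12} = 2 \sqrt{3} \approx 3.4641$)
$\left(t - 113\right) 0 x = \left(2 \sqrt{3} - 113\right) 0 \left(- \frac{17}{2}\right) = \left(-113 + 2 \sqrt{3}\right) 0 = 0$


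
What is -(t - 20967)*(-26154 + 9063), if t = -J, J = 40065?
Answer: -1043097912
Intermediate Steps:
t = -40065 (t = -1*40065 = -40065)
-(t - 20967)*(-26154 + 9063) = -(-40065 - 20967)*(-26154 + 9063) = -(-61032)*(-17091) = -1*1043097912 = -1043097912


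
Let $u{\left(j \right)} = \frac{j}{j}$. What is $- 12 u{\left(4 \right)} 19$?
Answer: $-228$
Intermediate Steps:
$u{\left(j \right)} = 1$
$- 12 u{\left(4 \right)} 19 = \left(-12\right) 1 \cdot 19 = \left(-12\right) 19 = -228$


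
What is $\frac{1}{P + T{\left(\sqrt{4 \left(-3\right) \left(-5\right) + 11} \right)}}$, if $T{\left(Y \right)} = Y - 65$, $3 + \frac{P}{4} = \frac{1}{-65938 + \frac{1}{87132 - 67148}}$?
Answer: $- \frac{133698781466652036813}{10171533686032942947298} - \frac{1736346443306310081 \sqrt{71}}{10171533686032942947298} \approx -0.014583$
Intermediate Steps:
$P = - \frac{15812539828}{1317704991}$ ($P = -12 + \frac{4}{-65938 + \frac{1}{87132 - 67148}} = -12 + \frac{4}{-65938 + \frac{1}{19984}} = -12 + \frac{4}{- \frac{1317704991}{19984}} = -12 + 4 \left(- \frac{19984}{1317704991}\right) = -12 - \frac{79936}{1317704991} = - \frac{15812539828}{1317704991} \approx -12.0$)
$T{\left(Y \right)} = -65 + Y$
$\frac{1}{P + T{\left(\sqrt{4 \left(-3\right) \left(-5\right) + 11} \right)}} = \frac{1}{- \frac{15812539828}{1317704991} - \left(65 - \sqrt{4 \left(-3\right) \left(-5\right) + 11}\right)} = \frac{1}{- \frac{15812539828}{1317704991} - \left(65 - \sqrt{\left(-12\right) \left(-5\right) + 11}\right)} = \frac{1}{- \frac{15812539828}{1317704991} - \left(65 - \sqrt{60 + 11}\right)} = \frac{1}{- \frac{15812539828}{1317704991} - \left(65 - \sqrt{71}\right)} = \frac{1}{- \frac{101463364243}{1317704991} + \sqrt{71}}$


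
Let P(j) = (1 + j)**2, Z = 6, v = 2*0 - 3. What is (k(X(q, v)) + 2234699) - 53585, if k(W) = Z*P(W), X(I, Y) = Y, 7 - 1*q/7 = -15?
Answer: 2181138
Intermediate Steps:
q = 154 (q = 49 - 7*(-15) = 49 + 105 = 154)
v = -3 (v = 0 - 3 = -3)
k(W) = 6*(1 + W)**2
(k(X(q, v)) + 2234699) - 53585 = (6*(1 - 3)**2 + 2234699) - 53585 = (6*(-2)**2 + 2234699) - 53585 = (6*4 + 2234699) - 53585 = (24 + 2234699) - 53585 = 2234723 - 53585 = 2181138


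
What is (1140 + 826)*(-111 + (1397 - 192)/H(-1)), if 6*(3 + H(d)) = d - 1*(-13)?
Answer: -2587256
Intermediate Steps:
H(d) = -⅚ + d/6 (H(d) = -3 + (d - 1*(-13))/6 = -3 + (d + 13)/6 = -3 + (13 + d)/6 = -3 + (13/6 + d/6) = -⅚ + d/6)
(1140 + 826)*(-111 + (1397 - 192)/H(-1)) = (1140 + 826)*(-111 + (1397 - 192)/(-⅚ + (⅙)*(-1))) = 1966*(-111 + 1205/(-⅚ - ⅙)) = 1966*(-111 + 1205/(-1)) = 1966*(-111 + 1205*(-1)) = 1966*(-111 - 1205) = 1966*(-1316) = -2587256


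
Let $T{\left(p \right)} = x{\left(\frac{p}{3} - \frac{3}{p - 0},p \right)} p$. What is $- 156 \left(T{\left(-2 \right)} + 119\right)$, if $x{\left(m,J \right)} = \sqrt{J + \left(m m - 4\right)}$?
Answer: $-18564 + 52 i \sqrt{191} \approx -18564.0 + 718.65 i$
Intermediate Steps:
$x{\left(m,J \right)} = \sqrt{-4 + J + m^{2}}$ ($x{\left(m,J \right)} = \sqrt{J + \left(m^{2} - 4\right)} = \sqrt{J + \left(-4 + m^{2}\right)} = \sqrt{-4 + J + m^{2}}$)
$T{\left(p \right)} = p \sqrt{-4 + p + \left(- \frac{3}{p} + \frac{p}{3}\right)^{2}}$ ($T{\left(p \right)} = \sqrt{-4 + p + \left(\frac{p}{3} - \frac{3}{p - 0}\right)^{2}} p = \sqrt{-4 + p + \left(p \frac{1}{3} - \frac{3}{p + 0}\right)^{2}} p = \sqrt{-4 + p + \left(\frac{p}{3} - \frac{3}{p}\right)^{2}} p = \sqrt{-4 + p + \left(- \frac{3}{p} + \frac{p}{3}\right)^{2}} p = p \sqrt{-4 + p + \left(- \frac{3}{p} + \frac{p}{3}\right)^{2}}$)
$- 156 \left(T{\left(-2 \right)} + 119\right) = - 156 \left(\frac{1}{3} \left(-2\right) \sqrt{-54 + \left(-2\right)^{2} + 9 \left(-2\right) + \frac{81}{4}} + 119\right) = - 156 \left(\frac{1}{3} \left(-2\right) \sqrt{-54 + 4 - 18 + 81 \cdot \frac{1}{4}} + 119\right) = - 156 \left(\frac{1}{3} \left(-2\right) \sqrt{-54 + 4 - 18 + \frac{81}{4}} + 119\right) = - 156 \left(\frac{1}{3} \left(-2\right) \sqrt{- \frac{191}{4}} + 119\right) = - 156 \left(\frac{1}{3} \left(-2\right) \frac{i \sqrt{191}}{2} + 119\right) = - 156 \left(- \frac{i \sqrt{191}}{3} + 119\right) = - 156 \left(119 - \frac{i \sqrt{191}}{3}\right) = -18564 + 52 i \sqrt{191}$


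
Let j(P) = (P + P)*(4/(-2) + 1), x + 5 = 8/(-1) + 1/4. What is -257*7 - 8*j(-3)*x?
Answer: -1187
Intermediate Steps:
x = -51/4 (x = -5 + (8/(-1) + 1/4) = -5 + (8*(-1) + 1*(1/4)) = -5 + (-8 + 1/4) = -5 - 31/4 = -51/4 ≈ -12.750)
j(P) = -2*P (j(P) = (2*P)*(4*(-1/2) + 1) = (2*P)*(-2 + 1) = (2*P)*(-1) = -2*P)
-257*7 - 8*j(-3)*x = -257*7 - 8*(-2*(-3))*(-51)/4 = -1799 - 8*6*(-51)/4 = -1799 - 48*(-51)/4 = -1799 - 1*(-612) = -1799 + 612 = -1187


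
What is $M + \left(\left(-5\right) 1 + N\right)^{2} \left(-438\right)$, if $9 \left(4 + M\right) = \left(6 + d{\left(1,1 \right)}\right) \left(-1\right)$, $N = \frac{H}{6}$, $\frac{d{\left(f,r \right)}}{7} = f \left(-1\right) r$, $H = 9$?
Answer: $- \frac{96649}{18} \approx -5369.4$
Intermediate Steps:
$d{\left(f,r \right)} = - 7 f r$ ($d{\left(f,r \right)} = 7 f \left(-1\right) r = 7 - f r = 7 \left(- f r\right) = - 7 f r$)
$N = \frac{3}{2}$ ($N = \frac{9}{6} = 9 \cdot \frac{1}{6} = \frac{3}{2} \approx 1.5$)
$M = - \frac{35}{9}$ ($M = -4 + \frac{\left(6 - 7 \cdot 1\right) \left(-1\right)}{9} = -4 + \frac{\left(6 - 7\right) \left(-1\right)}{9} = -4 + \frac{\left(-1\right) \left(-1\right)}{9} = -4 + \frac{1}{9} \cdot 1 = -4 + \frac{1}{9} = - \frac{35}{9} \approx -3.8889$)
$M + \left(\left(-5\right) 1 + N\right)^{2} \left(-438\right) = - \frac{35}{9} + \left(\left(-5\right) 1 + \frac{3}{2}\right)^{2} \left(-438\right) = - \frac{35}{9} + \left(-5 + \frac{3}{2}\right)^{2} \left(-438\right) = - \frac{35}{9} + \left(- \frac{7}{2}\right)^{2} \left(-438\right) = - \frac{35}{9} + \frac{49}{4} \left(-438\right) = - \frac{35}{9} - \frac{10731}{2} = - \frac{96649}{18}$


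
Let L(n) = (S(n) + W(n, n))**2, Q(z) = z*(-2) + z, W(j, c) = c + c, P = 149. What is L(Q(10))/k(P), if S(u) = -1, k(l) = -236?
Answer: -441/236 ≈ -1.8686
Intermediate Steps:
W(j, c) = 2*c
Q(z) = -z (Q(z) = -2*z + z = -z)
L(n) = (-1 + 2*n)**2
L(Q(10))/k(P) = (-1 + 2*(-1*10))**2/(-236) = (-1 + 2*(-10))**2*(-1/236) = (-1 - 20)**2*(-1/236) = (-21)**2*(-1/236) = 441*(-1/236) = -441/236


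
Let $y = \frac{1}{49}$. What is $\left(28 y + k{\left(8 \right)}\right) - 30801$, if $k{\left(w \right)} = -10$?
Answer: $- \frac{215673}{7} \approx -30810.0$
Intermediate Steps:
$y = \frac{1}{49} \approx 0.020408$
$\left(28 y + k{\left(8 \right)}\right) - 30801 = \left(28 \cdot \frac{1}{49} - 10\right) - 30801 = \left(\frac{4}{7} - 10\right) - 30801 = - \frac{66}{7} - 30801 = - \frac{215673}{7}$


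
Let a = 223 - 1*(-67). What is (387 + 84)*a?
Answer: 136590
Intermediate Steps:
a = 290 (a = 223 + 67 = 290)
(387 + 84)*a = (387 + 84)*290 = 471*290 = 136590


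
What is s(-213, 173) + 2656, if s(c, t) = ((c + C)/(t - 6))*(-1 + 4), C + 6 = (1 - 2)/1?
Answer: 442892/167 ≈ 2652.0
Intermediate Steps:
C = -7 (C = -6 + (1 - 2)/1 = -6 - 1*1 = -6 - 1 = -7)
s(c, t) = 3*(-7 + c)/(-6 + t) (s(c, t) = ((c - 7)/(t - 6))*(-1 + 4) = ((-7 + c)/(-6 + t))*3 = 3*(-7 + c)/(-6 + t))
s(-213, 173) + 2656 = 3*(-7 - 213)/(-6 + 173) + 2656 = 3*(-220)/167 + 2656 = 3*(1/167)*(-220) + 2656 = -660/167 + 2656 = 442892/167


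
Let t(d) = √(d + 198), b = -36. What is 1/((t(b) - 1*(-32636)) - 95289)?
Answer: -62653/3925398247 - 9*√2/3925398247 ≈ -1.5964e-5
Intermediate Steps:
t(d) = √(198 + d)
1/((t(b) - 1*(-32636)) - 95289) = 1/((√(198 - 36) - 1*(-32636)) - 95289) = 1/((√162 + 32636) - 95289) = 1/((9*√2 + 32636) - 95289) = 1/((32636 + 9*√2) - 95289) = 1/(-62653 + 9*√2)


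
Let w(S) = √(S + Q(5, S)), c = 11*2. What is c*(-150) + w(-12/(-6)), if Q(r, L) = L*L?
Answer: -3300 + √6 ≈ -3297.6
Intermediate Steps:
Q(r, L) = L²
c = 22
w(S) = √(S + S²)
c*(-150) + w(-12/(-6)) = 22*(-150) + √((-12/(-6))*(1 - 12/(-6))) = -3300 + √((-12*(-⅙))*(1 - 12*(-⅙))) = -3300 + √(2*(1 + 2)) = -3300 + √(2*3) = -3300 + √6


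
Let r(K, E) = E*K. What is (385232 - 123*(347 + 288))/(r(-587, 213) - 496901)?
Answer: -307127/621932 ≈ -0.49383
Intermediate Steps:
(385232 - 123*(347 + 288))/(r(-587, 213) - 496901) = (385232 - 123*(347 + 288))/(213*(-587) - 496901) = (385232 - 123*635)/(-125031 - 496901) = (385232 - 78105)/(-621932) = 307127*(-1/621932) = -307127/621932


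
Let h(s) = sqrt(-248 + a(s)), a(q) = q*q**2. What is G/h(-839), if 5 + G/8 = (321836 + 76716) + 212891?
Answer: -4891504*I*sqrt(590589967)/590589967 ≈ -201.28*I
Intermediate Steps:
a(q) = q**3
G = 4891504 (G = -40 + 8*((321836 + 76716) + 212891) = -40 + 8*(398552 + 212891) = -40 + 8*611443 = -40 + 4891544 = 4891504)
h(s) = sqrt(-248 + s**3)
G/h(-839) = 4891504/(sqrt(-248 + (-839)**3)) = 4891504/(sqrt(-248 - 590589719)) = 4891504/(sqrt(-590589967)) = 4891504/((I*sqrt(590589967))) = 4891504*(-I*sqrt(590589967)/590589967) = -4891504*I*sqrt(590589967)/590589967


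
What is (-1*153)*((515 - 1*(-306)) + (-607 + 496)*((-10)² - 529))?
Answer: -7411320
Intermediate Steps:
(-1*153)*((515 - 1*(-306)) + (-607 + 496)*((-10)² - 529)) = -153*((515 + 306) - 111*(100 - 529)) = -153*(821 - 111*(-429)) = -153*(821 + 47619) = -153*48440 = -7411320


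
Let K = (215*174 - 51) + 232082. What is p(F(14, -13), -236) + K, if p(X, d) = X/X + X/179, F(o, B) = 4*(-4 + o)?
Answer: 48230158/179 ≈ 2.6944e+5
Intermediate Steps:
F(o, B) = -16 + 4*o
p(X, d) = 1 + X/179 (p(X, d) = 1 + X*(1/179) = 1 + X/179)
K = 269441 (K = (37410 - 51) + 232082 = 37359 + 232082 = 269441)
p(F(14, -13), -236) + K = (1 + (-16 + 4*14)/179) + 269441 = (1 + (-16 + 56)/179) + 269441 = (1 + (1/179)*40) + 269441 = (1 + 40/179) + 269441 = 219/179 + 269441 = 48230158/179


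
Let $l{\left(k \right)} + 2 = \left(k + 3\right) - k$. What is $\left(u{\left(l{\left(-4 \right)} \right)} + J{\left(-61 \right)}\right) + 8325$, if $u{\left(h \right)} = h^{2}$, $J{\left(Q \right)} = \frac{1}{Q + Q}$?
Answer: $\frac{1015771}{122} \approx 8326.0$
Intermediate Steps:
$l{\left(k \right)} = 1$ ($l{\left(k \right)} = -2 + \left(\left(k + 3\right) - k\right) = -2 + \left(\left(3 + k\right) - k\right) = -2 + 3 = 1$)
$J{\left(Q \right)} = \frac{1}{2 Q}$
$\left(u{\left(l{\left(-4 \right)} \right)} + J{\left(-61 \right)}\right) + 8325 = \left(1^{2} + \frac{1}{2 \left(-61\right)}\right) + 8325 = \left(1 + \frac{1}{2} \left(- \frac{1}{61}\right)\right) + 8325 = \left(1 - \frac{1}{122}\right) + 8325 = \frac{121}{122} + 8325 = \frac{1015771}{122}$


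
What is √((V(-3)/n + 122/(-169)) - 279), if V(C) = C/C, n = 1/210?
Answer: I*√11783/13 ≈ 8.35*I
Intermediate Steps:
n = 1/210 ≈ 0.0047619
V(C) = 1
√((V(-3)/n + 122/(-169)) - 279) = √((1/(1/210) + 122/(-169)) - 279) = √((1*210 + 122*(-1/169)) - 279) = √((210 - 122/169) - 279) = √(35368/169 - 279) = √(-11783/169) = I*√11783/13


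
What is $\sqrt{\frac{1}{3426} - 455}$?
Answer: $\frac{i \sqrt{5340548154}}{3426} \approx 21.331 i$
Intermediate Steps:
$\sqrt{\frac{1}{3426} - 455} = \sqrt{- \frac{1558829}{3426}} = \frac{i \sqrt{5340548154}}{3426}$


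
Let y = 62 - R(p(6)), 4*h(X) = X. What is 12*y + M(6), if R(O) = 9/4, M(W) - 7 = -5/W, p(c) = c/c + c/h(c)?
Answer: 4339/6 ≈ 723.17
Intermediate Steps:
h(X) = X/4
p(c) = 5 (p(c) = c/c + c/((c/4)) = 1 + c*(4/c) = 1 + 4 = 5)
M(W) = 7 - 5/W
R(O) = 9/4 (R(O) = 9*(¼) = 9/4)
y = 239/4 (y = 62 - 1*9/4 = 62 - 9/4 = 239/4 ≈ 59.750)
12*y + M(6) = 12*(239/4) + (7 - 5/6) = 717 + (7 - 5*⅙) = 717 + (7 - ⅚) = 717 + 37/6 = 4339/6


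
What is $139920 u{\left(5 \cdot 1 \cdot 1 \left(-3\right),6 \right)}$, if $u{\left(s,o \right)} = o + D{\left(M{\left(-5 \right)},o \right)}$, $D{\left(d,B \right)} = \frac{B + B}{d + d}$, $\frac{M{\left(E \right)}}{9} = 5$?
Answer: $858176$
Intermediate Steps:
$M{\left(E \right)} = 45$ ($M{\left(E \right)} = 9 \cdot 5 = 45$)
$D{\left(d,B \right)} = \frac{B}{d}$ ($D{\left(d,B \right)} = \frac{2 B}{2 d} = 2 B \frac{1}{2 d} = \frac{B}{d}$)
$u{\left(s,o \right)} = \frac{46 o}{45}$ ($u{\left(s,o \right)} = o + \frac{o}{45} = \frac{46 o}{45}$)
$139920 u{\left(5 \cdot 1 \cdot 1 \left(-3\right),6 \right)} = 139920 \cdot \frac{46}{45} \cdot 6 = 139920 \cdot \frac{92}{15} = 858176$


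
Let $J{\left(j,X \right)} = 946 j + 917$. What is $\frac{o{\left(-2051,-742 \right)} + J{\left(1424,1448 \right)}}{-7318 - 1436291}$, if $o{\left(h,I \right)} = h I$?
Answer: $- \frac{956621}{481203} \approx -1.988$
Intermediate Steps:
$J{\left(j,X \right)} = 917 + 946 j$
$o{\left(h,I \right)} = I h$
$\frac{o{\left(-2051,-742 \right)} + J{\left(1424,1448 \right)}}{-7318 - 1436291} = \frac{\left(-742\right) \left(-2051\right) + \left(917 + 946 \cdot 1424\right)}{-7318 - 1436291} = \frac{1521842 + \left(917 + 1347104\right)}{-1443609} = \left(1521842 + 1348021\right) \left(- \frac{1}{1443609}\right) = 2869863 \left(- \frac{1}{1443609}\right) = - \frac{956621}{481203}$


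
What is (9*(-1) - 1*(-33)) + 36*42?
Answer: 1536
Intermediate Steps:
(9*(-1) - 1*(-33)) + 36*42 = (-9 + 33) + 1512 = 24 + 1512 = 1536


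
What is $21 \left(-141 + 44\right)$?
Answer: $-2037$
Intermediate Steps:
$21 \left(-141 + 44\right) = 21 \left(-97\right) = -2037$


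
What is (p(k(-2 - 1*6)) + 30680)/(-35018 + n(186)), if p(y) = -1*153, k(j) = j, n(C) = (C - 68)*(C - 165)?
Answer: -30527/32540 ≈ -0.93814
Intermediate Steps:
n(C) = (-165 + C)*(-68 + C) (n(C) = (-68 + C)*(-165 + C) = (-165 + C)*(-68 + C))
p(y) = -153
(p(k(-2 - 1*6)) + 30680)/(-35018 + n(186)) = (-153 + 30680)/(-35018 + (11220 + 186**2 - 233*186)) = 30527/(-35018 + (11220 + 34596 - 43338)) = 30527/(-35018 + 2478) = 30527/(-32540) = 30527*(-1/32540) = -30527/32540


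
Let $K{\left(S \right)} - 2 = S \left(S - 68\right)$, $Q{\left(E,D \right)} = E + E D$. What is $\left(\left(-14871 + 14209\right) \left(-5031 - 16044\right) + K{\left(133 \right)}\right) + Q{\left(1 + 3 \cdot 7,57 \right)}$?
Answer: $13961573$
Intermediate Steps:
$Q{\left(E,D \right)} = E + D E$
$K{\left(S \right)} = 2 + S \left(-68 + S\right)$ ($K{\left(S \right)} = 2 + S \left(S - 68\right) = 2 + S \left(-68 + S\right)$)
$\left(\left(-14871 + 14209\right) \left(-5031 - 16044\right) + K{\left(133 \right)}\right) + Q{\left(1 + 3 \cdot 7,57 \right)} = \left(\left(-14871 + 14209\right) \left(-5031 - 16044\right) + \left(2 + 133^{2} - 9044\right)\right) + \left(1 + 3 \cdot 7\right) \left(1 + 57\right) = \left(\left(-662\right) \left(-21075\right) + \left(2 + 17689 - 9044\right)\right) + \left(1 + 21\right) 58 = \left(13951650 + 8647\right) + 22 \cdot 58 = 13960297 + 1276 = 13961573$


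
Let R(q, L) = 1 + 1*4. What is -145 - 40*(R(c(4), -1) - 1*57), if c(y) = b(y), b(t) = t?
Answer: 1935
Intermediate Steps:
c(y) = y
R(q, L) = 5 (R(q, L) = 1 + 4 = 5)
-145 - 40*(R(c(4), -1) - 1*57) = -145 - 40*(5 - 1*57) = -145 - 40*(5 - 57) = -145 - 40*(-52) = -145 + 2080 = 1935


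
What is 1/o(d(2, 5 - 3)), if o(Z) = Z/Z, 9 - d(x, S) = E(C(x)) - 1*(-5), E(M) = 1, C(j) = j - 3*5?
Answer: 1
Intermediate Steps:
C(j) = -15 + j (C(j) = j - 15 = -15 + j)
d(x, S) = 3 (d(x, S) = 9 - (1 - 1*(-5)) = 9 - (1 + 5) = 9 - 1*6 = 9 - 6 = 3)
o(Z) = 1
1/o(d(2, 5 - 3)) = 1/1 = 1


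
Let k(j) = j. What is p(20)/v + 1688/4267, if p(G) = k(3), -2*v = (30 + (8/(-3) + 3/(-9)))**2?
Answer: 401650/1036881 ≈ 0.38736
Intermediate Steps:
v = -729/2 (v = -(30 + (8/(-3) + 3/(-9)))**2/2 = -(30 + (8*(-1/3) + 3*(-1/9)))**2/2 = -(30 + (-8/3 - 1/3))**2/2 = -(30 - 3)**2/2 = -1/2*27**2 = -1/2*729 = -729/2 ≈ -364.50)
p(G) = 3
p(20)/v + 1688/4267 = 3/(-729/2) + 1688/4267 = 3*(-2/729) + 1688*(1/4267) = -2/243 + 1688/4267 = 401650/1036881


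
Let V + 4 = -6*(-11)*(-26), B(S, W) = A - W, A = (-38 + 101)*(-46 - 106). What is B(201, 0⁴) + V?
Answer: -11296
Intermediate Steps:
A = -9576 (A = 63*(-152) = -9576)
B(S, W) = -9576 - W
V = -1720 (V = -4 - 6*(-11)*(-26) = -4 + 66*(-26) = -4 - 1716 = -1720)
B(201, 0⁴) + V = (-9576 - 1*0⁴) - 1720 = (-9576 - 1*0) - 1720 = (-9576 + 0) - 1720 = -9576 - 1720 = -11296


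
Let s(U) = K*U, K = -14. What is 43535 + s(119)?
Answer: 41869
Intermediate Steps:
s(U) = -14*U
43535 + s(119) = 43535 - 14*119 = 43535 - 1666 = 41869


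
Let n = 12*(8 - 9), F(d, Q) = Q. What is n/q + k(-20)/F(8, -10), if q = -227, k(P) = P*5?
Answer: 2282/227 ≈ 10.053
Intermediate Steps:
k(P) = 5*P
n = -12 (n = 12*(-1) = -12)
n/q + k(-20)/F(8, -10) = -12/(-227) + (5*(-20))/(-10) = -12*(-1/227) - 100*(-1/10) = 12/227 + 10 = 2282/227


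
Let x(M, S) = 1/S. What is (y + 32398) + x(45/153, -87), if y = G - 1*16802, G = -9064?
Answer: 568283/87 ≈ 6532.0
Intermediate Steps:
y = -25866 (y = -9064 - 1*16802 = -9064 - 16802 = -25866)
(y + 32398) + x(45/153, -87) = (-25866 + 32398) + 1/(-87) = 6532 - 1/87 = 568283/87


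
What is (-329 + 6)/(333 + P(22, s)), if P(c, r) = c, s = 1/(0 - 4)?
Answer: -323/355 ≈ -0.90986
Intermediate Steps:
s = -¼ (s = 1/(-4) = -¼ ≈ -0.25000)
(-329 + 6)/(333 + P(22, s)) = (-329 + 6)/(333 + 22) = -323/355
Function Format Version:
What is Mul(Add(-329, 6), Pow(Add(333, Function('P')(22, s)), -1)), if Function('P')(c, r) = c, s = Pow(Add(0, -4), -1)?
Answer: Rational(-323, 355) ≈ -0.90986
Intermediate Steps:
s = Rational(-1, 4) (s = Pow(-4, -1) = Rational(-1, 4) ≈ -0.25000)
Mul(Add(-329, 6), Pow(Add(333, Function('P')(22, s)), -1)) = Mul(Add(-329, 6), Pow(Add(333, 22), -1)) = Mul(-323, Pow(355, -1)) = Mul(-323, Rational(1, 355)) = Rational(-323, 355)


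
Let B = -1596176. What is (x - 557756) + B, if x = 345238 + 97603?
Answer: -1711091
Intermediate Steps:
x = 442841
(x - 557756) + B = (442841 - 557756) - 1596176 = -114915 - 1596176 = -1711091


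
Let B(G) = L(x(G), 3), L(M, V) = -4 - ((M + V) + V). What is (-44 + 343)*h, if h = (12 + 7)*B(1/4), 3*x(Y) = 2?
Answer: -181792/3 ≈ -60597.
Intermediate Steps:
x(Y) = ⅔ (x(Y) = (⅓)*2 = ⅔)
L(M, V) = -4 - M - 2*V (L(M, V) = -4 - (M + 2*V) = -4 + (-M - 2*V) = -4 - M - 2*V)
B(G) = -32/3 (B(G) = -4 - 1*⅔ - 2*3 = -4 - ⅔ - 6 = -32/3)
h = -608/3 (h = (12 + 7)*(-32/3) = 19*(-32/3) = -608/3 ≈ -202.67)
(-44 + 343)*h = (-44 + 343)*(-608/3) = 299*(-608/3) = -181792/3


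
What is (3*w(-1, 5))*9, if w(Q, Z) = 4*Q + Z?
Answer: 27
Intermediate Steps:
w(Q, Z) = Z + 4*Q
(3*w(-1, 5))*9 = (3*(5 + 4*(-1)))*9 = (3*(5 - 4))*9 = (3*1)*9 = 3*9 = 27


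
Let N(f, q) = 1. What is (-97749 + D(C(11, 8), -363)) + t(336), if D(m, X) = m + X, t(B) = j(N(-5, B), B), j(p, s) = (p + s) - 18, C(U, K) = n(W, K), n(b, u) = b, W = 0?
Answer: -97793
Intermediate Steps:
C(U, K) = 0
j(p, s) = -18 + p + s
t(B) = -17 + B (t(B) = -18 + 1 + B = -17 + B)
D(m, X) = X + m
(-97749 + D(C(11, 8), -363)) + t(336) = (-97749 + (-363 + 0)) + (-17 + 336) = (-97749 - 363) + 319 = -98112 + 319 = -97793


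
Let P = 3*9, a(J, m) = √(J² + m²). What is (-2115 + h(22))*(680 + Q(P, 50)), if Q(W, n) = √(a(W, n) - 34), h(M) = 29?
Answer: -1418480 - 2086*√(-34 + √3229) ≈ -1.4284e+6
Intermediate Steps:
P = 27
Q(W, n) = √(-34 + √(W² + n²)) (Q(W, n) = √(√(W² + n²) - 34) = √(-34 + √(W² + n²)))
(-2115 + h(22))*(680 + Q(P, 50)) = (-2115 + 29)*(680 + √(-34 + √(27² + 50²))) = -2086*(680 + √(-34 + √(729 + 2500))) = -2086*(680 + √(-34 + √3229)) = -1418480 - 2086*√(-34 + √3229)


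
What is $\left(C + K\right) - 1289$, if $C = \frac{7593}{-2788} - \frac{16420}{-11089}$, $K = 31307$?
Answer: $\frac{928002030559}{30916132} \approx 30017.0$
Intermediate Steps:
$C = - \frac{38419817}{30916132}$ ($C = 7593 \left(- \frac{1}{2788}\right) - - \frac{16420}{11089} = - \frac{7593}{2788} + \frac{16420}{11089} = - \frac{38419817}{30916132} \approx -1.2427$)
$\left(C + K\right) - 1289 = \left(- \frac{38419817}{30916132} + 31307\right) - 1289 = \frac{967852924707}{30916132} - 1289 = \frac{928002030559}{30916132}$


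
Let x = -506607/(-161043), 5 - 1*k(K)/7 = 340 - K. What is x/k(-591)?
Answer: -168869/347960242 ≈ -0.00048531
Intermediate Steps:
k(K) = -2345 + 7*K (k(K) = 35 - 7*(340 - K) = 35 + (-2380 + 7*K) = -2345 + 7*K)
x = 168869/53681 (x = -506607*(-1/161043) = 168869/53681 ≈ 3.1458)
x/k(-591) = 168869/(53681*(-2345 + 7*(-591))) = 168869/(53681*(-2345 - 4137)) = (168869/53681)/(-6482) = (168869/53681)*(-1/6482) = -168869/347960242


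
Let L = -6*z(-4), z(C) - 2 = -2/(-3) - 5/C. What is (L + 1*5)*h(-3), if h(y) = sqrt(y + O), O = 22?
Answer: -37*sqrt(19)/2 ≈ -80.640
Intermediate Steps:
z(C) = 8/3 - 5/C (z(C) = 2 + (-2/(-3) - 5/C) = 2 + (-2*(-1/3) - 5/C) = 2 + (2/3 - 5/C) = 8/3 - 5/C)
h(y) = sqrt(22 + y) (h(y) = sqrt(y + 22) = sqrt(22 + y))
L = -47/2 (L = -6*(8/3 - 5/(-4)) = -6*(8/3 - 5*(-1/4)) = -6*(8/3 + 5/4) = -6*47/12 = -1*47/2 = -47/2 ≈ -23.500)
(L + 1*5)*h(-3) = (-47/2 + 1*5)*sqrt(22 - 3) = (-47/2 + 5)*sqrt(19) = -37*sqrt(19)/2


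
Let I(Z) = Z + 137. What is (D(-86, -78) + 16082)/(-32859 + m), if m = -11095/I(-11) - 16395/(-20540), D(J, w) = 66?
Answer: -597023856/1218089027 ≈ -0.49013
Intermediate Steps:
I(Z) = 137 + Z
m = -3226079/36972 (m = -11095/(137 - 11) - 16395/(-20540) = -11095/126 - 16395*(-1/20540) = -11095*1/126 + 3279/4108 = -1585/18 + 3279/4108 = -3226079/36972 ≈ -87.257)
(D(-86, -78) + 16082)/(-32859 + m) = (66 + 16082)/(-32859 - 3226079/36972) = 16148/(-1218089027/36972) = 16148*(-36972/1218089027) = -597023856/1218089027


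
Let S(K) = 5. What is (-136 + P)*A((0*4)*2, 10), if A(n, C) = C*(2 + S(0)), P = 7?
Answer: -9030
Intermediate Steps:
A(n, C) = 7*C (A(n, C) = C*(2 + 5) = C*7 = 7*C)
(-136 + P)*A((0*4)*2, 10) = (-136 + 7)*(7*10) = -129*70 = -9030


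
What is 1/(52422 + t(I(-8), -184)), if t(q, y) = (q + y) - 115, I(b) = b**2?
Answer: 1/52187 ≈ 1.9162e-5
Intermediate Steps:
t(q, y) = -115 + q + y
1/(52422 + t(I(-8), -184)) = 1/(52422 + (-115 + (-8)**2 - 184)) = 1/(52422 + (-115 + 64 - 184)) = 1/(52422 - 235) = 1/52187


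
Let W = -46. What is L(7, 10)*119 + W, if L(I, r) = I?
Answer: 787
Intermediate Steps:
L(7, 10)*119 + W = 7*119 - 46 = 833 - 46 = 787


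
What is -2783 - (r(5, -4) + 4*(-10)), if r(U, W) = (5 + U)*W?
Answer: -2703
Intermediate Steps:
r(U, W) = W*(5 + U)
-2783 - (r(5, -4) + 4*(-10)) = -2783 - (-4*(5 + 5) + 4*(-10)) = -2783 - (-4*10 - 40) = -2783 - (-40 - 40) = -2783 - 1*(-80) = -2783 + 80 = -2703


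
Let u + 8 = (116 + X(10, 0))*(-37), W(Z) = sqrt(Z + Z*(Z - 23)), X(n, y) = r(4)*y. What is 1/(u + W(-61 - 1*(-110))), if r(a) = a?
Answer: -4300/18488677 - 21*sqrt(3)/18488677 ≈ -0.00023454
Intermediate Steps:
X(n, y) = 4*y
W(Z) = sqrt(Z + Z*(-23 + Z))
u = -4300 (u = -8 + (116 + 4*0)*(-37) = -8 + (116 + 0)*(-37) = -8 + 116*(-37) = -8 - 4292 = -4300)
1/(u + W(-61 - 1*(-110))) = 1/(-4300 + sqrt((-61 - 1*(-110))*(-22 + (-61 - 1*(-110))))) = 1/(-4300 + sqrt((-61 + 110)*(-22 + (-61 + 110)))) = 1/(-4300 + sqrt(49*(-22 + 49))) = 1/(-4300 + sqrt(49*27)) = 1/(-4300 + sqrt(1323)) = 1/(-4300 + 21*sqrt(3))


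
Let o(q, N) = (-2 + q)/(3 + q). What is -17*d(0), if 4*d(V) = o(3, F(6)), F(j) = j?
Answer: -17/24 ≈ -0.70833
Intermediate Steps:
o(q, N) = (-2 + q)/(3 + q)
d(V) = 1/24 (d(V) = ((-2 + 3)/(3 + 3))/4 = (1/6)/4 = ((⅙)*1)/4 = (¼)*(⅙) = 1/24)
-17*d(0) = -17*1/24 = -17/24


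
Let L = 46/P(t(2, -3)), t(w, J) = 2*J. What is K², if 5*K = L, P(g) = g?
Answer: 529/225 ≈ 2.3511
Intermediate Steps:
L = -23/3 (L = 46/((2*(-3))) = 46/(-6) = 46*(-⅙) = -23/3 ≈ -7.6667)
K = -23/15 (K = (⅕)*(-23/3) = -23/15 ≈ -1.5333)
K² = (-23/15)² = 529/225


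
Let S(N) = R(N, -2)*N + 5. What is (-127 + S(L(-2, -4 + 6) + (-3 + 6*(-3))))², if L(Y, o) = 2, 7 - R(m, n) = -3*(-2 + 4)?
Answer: 136161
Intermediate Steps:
R(m, n) = 13 (R(m, n) = 7 - (-3)*(-2 + 4) = 7 - (-3)*2 = 7 - 1*(-6) = 7 + 6 = 13)
S(N) = 5 + 13*N (S(N) = 13*N + 5 = 5 + 13*N)
(-127 + S(L(-2, -4 + 6) + (-3 + 6*(-3))))² = (-127 + (5 + 13*(2 + (-3 + 6*(-3)))))² = (-127 + (5 + 13*(2 + (-3 - 18))))² = (-127 + (5 + 13*(2 - 21)))² = (-127 + (5 + 13*(-19)))² = (-127 + (5 - 247))² = (-127 - 242)² = (-369)² = 136161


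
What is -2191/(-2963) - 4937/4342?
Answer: -5115009/12865346 ≈ -0.39758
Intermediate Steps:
-2191/(-2963) - 4937/4342 = -2191*(-1/2963) - 4937*1/4342 = 2191/2963 - 4937/4342 = -5115009/12865346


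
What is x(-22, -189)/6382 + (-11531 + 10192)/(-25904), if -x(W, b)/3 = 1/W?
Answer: 47019667/909256304 ≈ 0.051712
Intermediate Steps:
x(W, b) = -3/W
x(-22, -189)/6382 + (-11531 + 10192)/(-25904) = -3/(-22)/6382 + (-11531 + 10192)/(-25904) = -3*(-1/22)*(1/6382) - 1339*(-1/25904) = (3/22)*(1/6382) + 1339/25904 = 3/140404 + 1339/25904 = 47019667/909256304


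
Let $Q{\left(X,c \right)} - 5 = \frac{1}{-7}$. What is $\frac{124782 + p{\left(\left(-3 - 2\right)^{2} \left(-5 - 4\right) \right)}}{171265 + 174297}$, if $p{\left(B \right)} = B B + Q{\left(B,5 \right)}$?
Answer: $\frac{1227883}{2418934} \approx 0.50761$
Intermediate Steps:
$Q{\left(X,c \right)} = \frac{34}{7}$ ($Q{\left(X,c \right)} = 5 + \frac{1}{-7} = 5 - \frac{1}{7} = \frac{34}{7}$)
$p{\left(B \right)} = \frac{34}{7} + B^{2}$ ($p{\left(B \right)} = B B + \frac{34}{7} = B^{2} + \frac{34}{7} = \frac{34}{7} + B^{2}$)
$\frac{124782 + p{\left(\left(-3 - 2\right)^{2} \left(-5 - 4\right) \right)}}{171265 + 174297} = \frac{124782 + \left(\frac{34}{7} + \left(\left(-3 - 2\right)^{2} \left(-5 - 4\right)\right)^{2}\right)}{171265 + 174297} = \frac{124782 + \left(\frac{34}{7} + \left(\left(-5\right)^{2} \left(-9\right)\right)^{2}\right)}{345562} = \left(124782 + \left(\frac{34}{7} + \left(25 \left(-9\right)\right)^{2}\right)\right) \frac{1}{345562} = \left(124782 + \left(\frac{34}{7} + \left(-225\right)^{2}\right)\right) \frac{1}{345562} = \left(124782 + \left(\frac{34}{7} + 50625\right)\right) \frac{1}{345562} = \left(124782 + \frac{354409}{7}\right) \frac{1}{345562} = \frac{1227883}{7} \cdot \frac{1}{345562} = \frac{1227883}{2418934}$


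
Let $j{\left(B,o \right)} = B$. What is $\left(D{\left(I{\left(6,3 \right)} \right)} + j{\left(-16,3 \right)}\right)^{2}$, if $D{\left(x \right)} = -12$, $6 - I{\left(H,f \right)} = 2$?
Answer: $784$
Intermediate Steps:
$I{\left(H,f \right)} = 4$ ($I{\left(H,f \right)} = 6 - 2 = 4$)
$\left(D{\left(I{\left(6,3 \right)} \right)} + j{\left(-16,3 \right)}\right)^{2} = \left(-12 - 16\right)^{2} = \left(-28\right)^{2} = 784$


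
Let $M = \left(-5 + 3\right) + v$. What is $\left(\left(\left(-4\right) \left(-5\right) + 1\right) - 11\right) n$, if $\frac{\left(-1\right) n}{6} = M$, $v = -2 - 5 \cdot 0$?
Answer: $240$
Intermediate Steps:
$v = -2$ ($v = -2 - 0 = -2 + 0 = -2$)
$M = -4$ ($M = \left(-5 + 3\right) - 2 = -2 - 2 = -4$)
$n = 24$ ($n = \left(-6\right) \left(-4\right) = 24$)
$\left(\left(\left(-4\right) \left(-5\right) + 1\right) - 11\right) n = \left(\left(\left(-4\right) \left(-5\right) + 1\right) - 11\right) 24 = \left(\left(20 + 1\right) - 11\right) 24 = \left(21 - 11\right) 24 = 10 \cdot 24 = 240$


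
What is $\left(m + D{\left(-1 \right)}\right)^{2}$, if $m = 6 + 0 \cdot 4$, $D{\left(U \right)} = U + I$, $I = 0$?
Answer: $25$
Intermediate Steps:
$D{\left(U \right)} = U$ ($D{\left(U \right)} = U + 0 = U$)
$m = 6$ ($m = 6 + 0 = 6$)
$\left(m + D{\left(-1 \right)}\right)^{2} = \left(6 - 1\right)^{2} = 5^{2} = 25$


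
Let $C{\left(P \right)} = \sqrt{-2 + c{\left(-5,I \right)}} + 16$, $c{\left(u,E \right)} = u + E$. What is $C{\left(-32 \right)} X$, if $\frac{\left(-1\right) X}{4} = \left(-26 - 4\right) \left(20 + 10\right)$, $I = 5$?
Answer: $57600 + 3600 i \sqrt{2} \approx 57600.0 + 5091.2 i$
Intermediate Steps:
$c{\left(u,E \right)} = E + u$
$X = 3600$ ($X = - 4 \left(-26 - 4\right) \left(20 + 10\right) = - 4 \left(\left(-30\right) 30\right) = \left(-4\right) \left(-900\right) = 3600$)
$C{\left(P \right)} = 16 + i \sqrt{2}$ ($C{\left(P \right)} = \sqrt{-2 + \left(5 - 5\right)} + 16 = \sqrt{-2 + 0} + 16 = \sqrt{-2} + 16 = i \sqrt{2} + 16 = 16 + i \sqrt{2}$)
$C{\left(-32 \right)} X = \left(16 + i \sqrt{2}\right) 3600 = 57600 + 3600 i \sqrt{2}$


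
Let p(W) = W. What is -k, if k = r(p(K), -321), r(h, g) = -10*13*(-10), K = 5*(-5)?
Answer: -1300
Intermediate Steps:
K = -25
r(h, g) = 1300 (r(h, g) = -130*(-10) = 1300)
k = 1300
-k = -1*1300 = -1300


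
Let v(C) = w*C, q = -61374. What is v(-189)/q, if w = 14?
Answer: 441/10229 ≈ 0.043113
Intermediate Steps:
v(C) = 14*C
v(-189)/q = (14*(-189))/(-61374) = -2646*(-1/61374) = 441/10229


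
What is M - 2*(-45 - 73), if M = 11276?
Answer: 11512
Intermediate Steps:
M - 2*(-45 - 73) = 11276 - 2*(-45 - 73) = 11276 - 2*(-118) = 11276 - 1*(-236) = 11276 + 236 = 11512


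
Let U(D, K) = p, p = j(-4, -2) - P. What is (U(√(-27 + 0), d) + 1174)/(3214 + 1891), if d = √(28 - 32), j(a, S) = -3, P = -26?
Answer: 1197/5105 ≈ 0.23448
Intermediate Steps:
d = 2*I (d = √(-4) = 2*I ≈ 2.0*I)
p = 23 (p = -3 - 1*(-26) = -3 + 26 = 23)
U(D, K) = 23
(U(√(-27 + 0), d) + 1174)/(3214 + 1891) = (23 + 1174)/(3214 + 1891) = 1197/5105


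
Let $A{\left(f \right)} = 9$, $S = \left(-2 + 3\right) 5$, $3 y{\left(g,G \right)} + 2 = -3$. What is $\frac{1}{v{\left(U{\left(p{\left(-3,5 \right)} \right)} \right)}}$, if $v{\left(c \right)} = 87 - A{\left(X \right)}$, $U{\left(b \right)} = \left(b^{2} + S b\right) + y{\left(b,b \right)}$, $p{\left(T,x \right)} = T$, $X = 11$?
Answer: $\frac{1}{78} \approx 0.012821$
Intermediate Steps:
$y{\left(g,G \right)} = - \frac{5}{3}$ ($y{\left(g,G \right)} = - \frac{2}{3} + \frac{1}{3} \left(-3\right) = - \frac{2}{3} - 1 = - \frac{5}{3}$)
$S = 5$ ($S = 1 \cdot 5 = 5$)
$U{\left(b \right)} = - \frac{5}{3} + b^{2} + 5 b$ ($U{\left(b \right)} = \left(b^{2} + 5 b\right) - \frac{5}{3} = - \frac{5}{3} + b^{2} + 5 b$)
$v{\left(c \right)} = 78$ ($v{\left(c \right)} = 87 - 9 = 78$)
$\frac{1}{v{\left(U{\left(p{\left(-3,5 \right)} \right)} \right)}} = \frac{1}{78}$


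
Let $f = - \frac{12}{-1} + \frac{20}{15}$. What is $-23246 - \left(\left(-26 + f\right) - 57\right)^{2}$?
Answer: $- \frac{252895}{9} \approx -28099.0$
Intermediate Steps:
$f = \frac{40}{3}$ ($f = \left(-12\right) \left(-1\right) + 20 \cdot \frac{1}{15} = 12 + \frac{4}{3} = \frac{40}{3} \approx 13.333$)
$-23246 - \left(\left(-26 + f\right) - 57\right)^{2} = -23246 - \left(\left(-26 + \frac{40}{3}\right) - 57\right)^{2} = -23246 - \left(- \frac{38}{3} - 57\right)^{2} = -23246 - \left(- \frac{209}{3}\right)^{2} = -23246 - \frac{43681}{9} = - \frac{252895}{9}$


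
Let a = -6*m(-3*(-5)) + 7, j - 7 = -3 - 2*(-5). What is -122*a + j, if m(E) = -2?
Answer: -2304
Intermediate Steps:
j = 14 (j = 7 + (-3 - 2*(-5)) = 7 + (-3 + 10) = 7 + 7 = 14)
a = 19 (a = -6*(-2) + 7 = 12 + 7 = 19)
-122*a + j = -122*19 + 14 = -2318 + 14 = -2304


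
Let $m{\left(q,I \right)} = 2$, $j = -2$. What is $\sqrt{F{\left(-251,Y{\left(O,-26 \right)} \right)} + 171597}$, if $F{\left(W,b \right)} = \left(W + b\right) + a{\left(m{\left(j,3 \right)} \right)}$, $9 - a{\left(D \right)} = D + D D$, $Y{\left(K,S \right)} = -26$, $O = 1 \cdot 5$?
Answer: $\sqrt{171323} \approx 413.91$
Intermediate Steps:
$O = 5$
$a{\left(D \right)} = 9 - D - D^{2}$ ($a{\left(D \right)} = 9 - \left(D + D D\right) = 9 - \left(D + D^{2}\right) = 9 - D - D^{2}$)
$F{\left(W,b \right)} = 3 + W + b$ ($F{\left(W,b \right)} = \left(W + b\right) - -3 = \left(W + b\right) + 3 = 3 + W + b$)
$\sqrt{F{\left(-251,Y{\left(O,-26 \right)} \right)} + 171597} = \sqrt{\left(3 - 251 - 26\right) + 171597} = \sqrt{-274 + 171597} = \sqrt{171323}$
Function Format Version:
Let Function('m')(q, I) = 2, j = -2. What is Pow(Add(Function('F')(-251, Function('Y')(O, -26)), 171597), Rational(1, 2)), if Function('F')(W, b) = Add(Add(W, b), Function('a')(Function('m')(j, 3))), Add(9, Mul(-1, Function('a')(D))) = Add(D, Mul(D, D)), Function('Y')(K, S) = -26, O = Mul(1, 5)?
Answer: Pow(171323, Rational(1, 2)) ≈ 413.91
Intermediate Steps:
O = 5
Function('a')(D) = Add(9, Mul(-1, D), Mul(-1, Pow(D, 2))) (Function('a')(D) = Add(9, Mul(-1, Add(D, Mul(D, D)))) = Add(9, Mul(-1, Add(D, Pow(D, 2)))) = Add(9, Add(Mul(-1, D), Mul(-1, Pow(D, 2)))) = Add(9, Mul(-1, D), Mul(-1, Pow(D, 2))))
Function('F')(W, b) = Add(3, W, b) (Function('F')(W, b) = Add(Add(W, b), Add(9, Mul(-1, 2), Mul(-1, Pow(2, 2)))) = Add(Add(W, b), Add(9, -2, Mul(-1, 4))) = Add(Add(W, b), Add(9, -2, -4)) = Add(Add(W, b), 3) = Add(3, W, b))
Pow(Add(Function('F')(-251, Function('Y')(O, -26)), 171597), Rational(1, 2)) = Pow(Add(Add(3, -251, -26), 171597), Rational(1, 2)) = Pow(Add(-274, 171597), Rational(1, 2)) = Pow(171323, Rational(1, 2))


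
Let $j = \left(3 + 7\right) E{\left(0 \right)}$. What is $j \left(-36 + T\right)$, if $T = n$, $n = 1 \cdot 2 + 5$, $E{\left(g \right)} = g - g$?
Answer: $0$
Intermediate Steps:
$E{\left(g \right)} = 0$
$n = 7$ ($n = 2 + 5 = 7$)
$T = 7$
$j = 0$ ($j = \left(3 + 7\right) 0 = 10 \cdot 0 = 0$)
$j \left(-36 + T\right) = 0 \left(-36 + 7\right) = 0 \left(-29\right) = 0$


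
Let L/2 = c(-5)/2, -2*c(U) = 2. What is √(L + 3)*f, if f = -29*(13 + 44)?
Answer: -1653*√2 ≈ -2337.7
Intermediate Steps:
f = -1653 (f = -29*57 = -1653)
c(U) = -1 (c(U) = -½*2 = -1)
L = -1 (L = 2*(-1/2) = 2*(-1*½) = 2*(-½) = -1)
√(L + 3)*f = √(-1 + 3)*(-1653) = √2*(-1653) = -1653*√2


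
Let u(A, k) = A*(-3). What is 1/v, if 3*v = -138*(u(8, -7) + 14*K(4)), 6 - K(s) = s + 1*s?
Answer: 1/2392 ≈ 0.00041806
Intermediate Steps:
K(s) = 6 - 2*s (K(s) = 6 - (s + 1*s) = 6 - (s + s) = 6 - 2*s)
u(A, k) = -3*A
v = 2392 (v = (-138*(-3*8 + 14*(6 - 2*4)))/3 = (-138*(-24 + 14*(6 - 8)))/3 = (-138*(-24 + 14*(-2)))/3 = (-138*(-24 - 28))/3 = (-138*(-52))/3 = (1/3)*7176 = 2392)
1/v = 1/2392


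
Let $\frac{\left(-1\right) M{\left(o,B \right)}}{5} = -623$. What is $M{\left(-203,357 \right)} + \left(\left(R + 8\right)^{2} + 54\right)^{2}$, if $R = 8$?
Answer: $99215$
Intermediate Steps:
$M{\left(o,B \right)} = 3115$ ($M{\left(o,B \right)} = \left(-5\right) \left(-623\right) = 3115$)
$M{\left(-203,357 \right)} + \left(\left(R + 8\right)^{2} + 54\right)^{2} = 3115 + \left(\left(8 + 8\right)^{2} + 54\right)^{2} = 3115 + \left(16^{2} + 54\right)^{2} = 3115 + \left(256 + 54\right)^{2} = 3115 + 310^{2} = 3115 + 96100 = 99215$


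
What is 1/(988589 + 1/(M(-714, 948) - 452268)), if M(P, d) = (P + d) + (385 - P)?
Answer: 450935/445789380714 ≈ 1.0115e-6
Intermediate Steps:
M(P, d) = 385 + d
1/(988589 + 1/(M(-714, 948) - 452268)) = 1/(988589 + 1/((385 + 948) - 452268)) = 1/(988589 + 1/(1333 - 452268)) = 1/(988589 + 1/(-450935)) = 1/(988589 - 1/450935) = 1/(445789380714/450935) = 450935/445789380714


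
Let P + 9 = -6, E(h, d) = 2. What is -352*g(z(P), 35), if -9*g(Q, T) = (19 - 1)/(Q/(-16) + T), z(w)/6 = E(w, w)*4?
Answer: 22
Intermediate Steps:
P = -15 (P = -9 - 6 = -15)
z(w) = 48 (z(w) = 6*(2*4) = 6*8 = 48)
g(Q, T) = -2/(T - Q/16) (g(Q, T) = -(19 - 1)/(9*(Q/(-16) + T)) = -2/(Q*(-1/16) + T) = -2/(-Q/16 + T) = -2/(T - Q/16))
-352*g(z(P), 35) = -11264/(48 - 16*35) = -11264/(48 - 560) = -11264/(-512) = -11264*(-1)/512 = -352*(-1/16) = 22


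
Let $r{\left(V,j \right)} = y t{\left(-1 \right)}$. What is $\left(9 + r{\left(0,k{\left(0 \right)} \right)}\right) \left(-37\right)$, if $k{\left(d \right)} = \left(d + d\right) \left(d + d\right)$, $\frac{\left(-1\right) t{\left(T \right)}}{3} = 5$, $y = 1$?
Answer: $222$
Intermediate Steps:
$t{\left(T \right)} = -15$ ($t{\left(T \right)} = \left(-3\right) 5 = -15$)
$k{\left(d \right)} = 4 d^{2}$ ($k{\left(d \right)} = 2 d 2 d = 4 d^{2}$)
$r{\left(V,j \right)} = -15$ ($r{\left(V,j \right)} = 1 \left(-15\right) = -15$)
$\left(9 + r{\left(0,k{\left(0 \right)} \right)}\right) \left(-37\right) = \left(9 - 15\right) \left(-37\right) = \left(-6\right) \left(-37\right) = 222$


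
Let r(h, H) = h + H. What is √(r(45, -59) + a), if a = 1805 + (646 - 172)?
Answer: √2265 ≈ 47.592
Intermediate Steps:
r(h, H) = H + h
a = 2279 (a = 1805 + 474 = 2279)
√(r(45, -59) + a) = √((-59 + 45) + 2279) = √(-14 + 2279) = √2265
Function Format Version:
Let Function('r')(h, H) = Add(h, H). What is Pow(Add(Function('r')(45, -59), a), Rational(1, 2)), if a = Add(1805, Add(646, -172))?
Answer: Pow(2265, Rational(1, 2)) ≈ 47.592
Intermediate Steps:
Function('r')(h, H) = Add(H, h)
a = 2279 (a = Add(1805, 474) = 2279)
Pow(Add(Function('r')(45, -59), a), Rational(1, 2)) = Pow(Add(Add(-59, 45), 2279), Rational(1, 2)) = Pow(Add(-14, 2279), Rational(1, 2)) = Pow(2265, Rational(1, 2))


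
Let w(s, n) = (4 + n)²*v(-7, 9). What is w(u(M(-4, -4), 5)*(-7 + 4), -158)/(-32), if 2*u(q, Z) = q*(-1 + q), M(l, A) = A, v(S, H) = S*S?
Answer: -290521/8 ≈ -36315.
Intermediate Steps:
v(S, H) = S²
u(q, Z) = q*(-1 + q)/2 (u(q, Z) = (q*(-1 + q))/2 = q*(-1 + q)/2)
w(s, n) = 49*(4 + n)² (w(s, n) = (4 + n)²*(-7)² = (4 + n)²*49 = 49*(4 + n)²)
w(u(M(-4, -4), 5)*(-7 + 4), -158)/(-32) = (49*(4 - 158)²)/(-32) = (49*(-154)²)*(-1/32) = (49*23716)*(-1/32) = 1162084*(-1/32) = -290521/8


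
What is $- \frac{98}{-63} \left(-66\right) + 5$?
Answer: $- \frac{293}{3} \approx -97.667$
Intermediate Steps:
$- \frac{98}{-63} \left(-66\right) + 5 = \left(-98\right) \left(- \frac{1}{63}\right) \left(-66\right) + 5 = \frac{14}{9} \left(-66\right) + 5 = - \frac{308}{3} + 5 = - \frac{293}{3}$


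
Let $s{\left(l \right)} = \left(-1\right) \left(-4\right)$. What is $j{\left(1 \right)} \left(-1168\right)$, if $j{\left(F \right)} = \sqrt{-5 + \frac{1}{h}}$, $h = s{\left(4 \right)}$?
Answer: $- 584 i \sqrt{19} \approx - 2545.6 i$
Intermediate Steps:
$s{\left(l \right)} = 4$
$h = 4$
$j{\left(F \right)} = \frac{i \sqrt{19}}{2}$ ($j{\left(F \right)} = \sqrt{-5 + \frac{1}{4}} = \sqrt{- \frac{19}{4}} = \frac{i \sqrt{19}}{2}$)
$j{\left(1 \right)} \left(-1168\right) = \frac{i \sqrt{19}}{2} \left(-1168\right) = - 584 i \sqrt{19}$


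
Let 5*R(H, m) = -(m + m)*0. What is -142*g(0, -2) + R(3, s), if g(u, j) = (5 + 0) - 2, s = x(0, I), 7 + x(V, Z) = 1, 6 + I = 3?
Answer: -426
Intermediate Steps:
I = -3 (I = -6 + 3 = -3)
x(V, Z) = -6 (x(V, Z) = -7 + 1 = -6)
s = -6
g(u, j) = 3 (g(u, j) = 5 - 2 = 3)
R(H, m) = 0 (R(H, m) = (-(m + m)*0)/5 = (-2*m*0)/5 = (⅕)*0 = 0)
-142*g(0, -2) + R(3, s) = -142*3 + 0 = -426 + 0 = -426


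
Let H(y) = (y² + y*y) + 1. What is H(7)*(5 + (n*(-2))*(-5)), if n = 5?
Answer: 5445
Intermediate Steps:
H(y) = 1 + 2*y² (H(y) = (y² + y²) + 1 = 2*y² + 1 = 1 + 2*y²)
H(7)*(5 + (n*(-2))*(-5)) = (1 + 2*7²)*(5 + (5*(-2))*(-5)) = (1 + 2*49)*(5 - 10*(-5)) = (1 + 98)*(5 + 50) = 99*55 = 5445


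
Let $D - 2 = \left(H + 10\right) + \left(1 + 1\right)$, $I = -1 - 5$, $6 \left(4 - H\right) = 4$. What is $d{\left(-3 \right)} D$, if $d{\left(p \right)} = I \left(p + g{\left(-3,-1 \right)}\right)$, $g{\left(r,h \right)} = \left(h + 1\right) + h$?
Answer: $416$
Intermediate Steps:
$g{\left(r,h \right)} = 1 + 2 h$ ($g{\left(r,h \right)} = \left(1 + h\right) + h = 1 + 2 h$)
$H = \frac{10}{3}$ ($H = 4 - \frac{2}{3} = \frac{10}{3} \approx 3.3333$)
$I = -6$
$d{\left(p \right)} = 6 - 6 p$ ($d{\left(p \right)} = - 6 \left(p + \left(1 + 2 \left(-1\right)\right)\right) = - 6 \left(p + \left(1 - 2\right)\right) = - 6 \left(p - 1\right) = - 6 \left(-1 + p\right) = 6 - 6 p$)
$D = \frac{52}{3}$ ($D = 2 + \left(\left(\frac{10}{3} + 10\right) + \left(1 + 1\right)\right) = 2 + \left(\frac{40}{3} + 2\right) = 2 + \frac{46}{3} = \frac{52}{3} \approx 17.333$)
$d{\left(-3 \right)} D = \left(6 - -18\right) \frac{52}{3} = \left(6 + 18\right) \frac{52}{3} = 24 \cdot \frac{52}{3} = 416$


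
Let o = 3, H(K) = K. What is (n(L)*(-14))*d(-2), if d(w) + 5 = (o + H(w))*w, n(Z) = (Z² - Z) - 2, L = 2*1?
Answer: 0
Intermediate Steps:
L = 2
n(Z) = -2 + Z² - Z
d(w) = -5 + w*(3 + w) (d(w) = -5 + (3 + w)*w = -5 + w*(3 + w))
(n(L)*(-14))*d(-2) = ((-2 + 2² - 1*2)*(-14))*(-5 + (-2)² + 3*(-2)) = ((-2 + 4 - 2)*(-14))*(-5 + 4 - 6) = (0*(-14))*(-7) = 0*(-7) = 0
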